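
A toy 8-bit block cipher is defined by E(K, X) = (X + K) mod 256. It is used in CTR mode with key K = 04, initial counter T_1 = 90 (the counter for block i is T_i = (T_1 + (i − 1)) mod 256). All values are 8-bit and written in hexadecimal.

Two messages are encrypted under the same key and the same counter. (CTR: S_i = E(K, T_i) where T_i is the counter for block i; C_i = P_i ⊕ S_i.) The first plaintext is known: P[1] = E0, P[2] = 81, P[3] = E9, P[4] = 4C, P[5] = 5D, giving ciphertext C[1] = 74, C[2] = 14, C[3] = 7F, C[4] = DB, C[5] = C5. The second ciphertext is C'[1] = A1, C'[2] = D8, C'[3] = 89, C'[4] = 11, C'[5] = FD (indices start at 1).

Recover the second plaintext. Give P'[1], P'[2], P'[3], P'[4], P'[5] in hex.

In CTR with a reused counter, both messages share the same keystream S_i, so C_i ⊕ C'_i = P_i ⊕ P'_i and thus P'_i = P_i ⊕ C_i ⊕ C'_i.
P'[1]: E0 ⊕ 74 ⊕ A1 = 35.
P'[2]: 81 ⊕ 14 ⊕ D8 = 4D.
P'[3]: E9 ⊕ 7F ⊕ 89 = 1F.
P'[4]: 4C ⊕ DB ⊕ 11 = 86.
P'[5]: 5D ⊕ C5 ⊕ FD = 65.

P'[1] = 35, P'[2] = 4D, P'[3] = 1F, P'[4] = 86, P'[5] = 65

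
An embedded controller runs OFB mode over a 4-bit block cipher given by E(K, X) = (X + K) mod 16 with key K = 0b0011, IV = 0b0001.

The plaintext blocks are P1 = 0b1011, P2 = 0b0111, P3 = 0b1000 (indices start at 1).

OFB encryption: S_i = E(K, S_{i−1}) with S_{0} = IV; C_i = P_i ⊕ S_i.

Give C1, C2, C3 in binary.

C1: S = E(K, 0b0001) = 0b0100; 0b1011 ⊕ 0b0100 = 0b1111.
C2: S = E(K, 0b0100) = 0b0111; 0b0111 ⊕ 0b0111 = 0b0000.
C3: S = E(K, 0b0111) = 0b1010; 0b1000 ⊕ 0b1010 = 0b0010.

C1 = 0b1111, C2 = 0b0000, C3 = 0b0010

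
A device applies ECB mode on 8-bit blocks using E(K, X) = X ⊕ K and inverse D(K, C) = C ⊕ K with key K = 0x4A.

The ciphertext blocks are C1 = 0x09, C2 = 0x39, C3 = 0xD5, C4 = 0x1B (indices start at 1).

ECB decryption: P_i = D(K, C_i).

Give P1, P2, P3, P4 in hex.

P1 = 0x43, P2 = 0x73, P3 = 0x9F, P4 = 0x51

P1: D(K, 0x09) = 0x43.
P2: D(K, 0x39) = 0x73.
P3: D(K, 0xD5) = 0x9F.
P4: D(K, 0x1B) = 0x51.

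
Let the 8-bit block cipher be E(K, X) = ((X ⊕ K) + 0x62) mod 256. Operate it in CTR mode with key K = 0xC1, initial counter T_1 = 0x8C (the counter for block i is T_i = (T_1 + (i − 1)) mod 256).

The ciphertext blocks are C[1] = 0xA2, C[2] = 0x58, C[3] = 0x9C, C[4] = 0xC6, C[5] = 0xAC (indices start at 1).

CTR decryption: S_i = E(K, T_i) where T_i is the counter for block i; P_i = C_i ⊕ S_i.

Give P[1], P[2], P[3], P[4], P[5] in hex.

P[1] = 0x0D, P[2] = 0xF6, P[3] = 0x2D, P[4] = 0x76, P[5] = 0x1F

P[1]: T = 0x8C, S = E(K, T) = 0xAF; 0xA2 ⊕ 0xAF = 0x0D.
P[2]: T = 0x8D, S = E(K, T) = 0xAE; 0x58 ⊕ 0xAE = 0xF6.
P[3]: T = 0x8E, S = E(K, T) = 0xB1; 0x9C ⊕ 0xB1 = 0x2D.
P[4]: T = 0x8F, S = E(K, T) = 0xB0; 0xC6 ⊕ 0xB0 = 0x76.
P[5]: T = 0x90, S = E(K, T) = 0xB3; 0xAC ⊕ 0xB3 = 0x1F.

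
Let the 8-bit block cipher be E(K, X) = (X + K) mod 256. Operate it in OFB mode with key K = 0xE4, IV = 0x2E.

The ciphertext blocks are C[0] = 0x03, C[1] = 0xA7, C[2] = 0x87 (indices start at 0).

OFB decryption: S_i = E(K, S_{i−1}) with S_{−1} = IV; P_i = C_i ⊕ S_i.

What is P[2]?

P[0]: S = E(K, 0x2E) = 0x12; 0x03 ⊕ 0x12 = 0x11.
P[1]: S = E(K, 0x12) = 0xF6; 0xA7 ⊕ 0xF6 = 0x51.
P[2]: S = E(K, 0xF6) = 0xDA; 0x87 ⊕ 0xDA = 0x5D.

P[2] = 0x5D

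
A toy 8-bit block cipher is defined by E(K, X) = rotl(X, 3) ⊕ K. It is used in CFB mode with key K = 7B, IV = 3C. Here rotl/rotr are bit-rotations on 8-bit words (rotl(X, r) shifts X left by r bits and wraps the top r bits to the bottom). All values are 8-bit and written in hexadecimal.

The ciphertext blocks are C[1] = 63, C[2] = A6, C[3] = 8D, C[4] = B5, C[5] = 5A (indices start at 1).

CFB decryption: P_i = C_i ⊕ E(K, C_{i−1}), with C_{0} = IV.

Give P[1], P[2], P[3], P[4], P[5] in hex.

P[1]: E(K, 3C) = 9A; 63 ⊕ 9A = F9.
P[2]: E(K, 63) = 60; A6 ⊕ 60 = C6.
P[3]: E(K, A6) = 4E; 8D ⊕ 4E = C3.
P[4]: E(K, 8D) = 17; B5 ⊕ 17 = A2.
P[5]: E(K, B5) = D6; 5A ⊕ D6 = 8C.

P[1] = F9, P[2] = C6, P[3] = C3, P[4] = A2, P[5] = 8C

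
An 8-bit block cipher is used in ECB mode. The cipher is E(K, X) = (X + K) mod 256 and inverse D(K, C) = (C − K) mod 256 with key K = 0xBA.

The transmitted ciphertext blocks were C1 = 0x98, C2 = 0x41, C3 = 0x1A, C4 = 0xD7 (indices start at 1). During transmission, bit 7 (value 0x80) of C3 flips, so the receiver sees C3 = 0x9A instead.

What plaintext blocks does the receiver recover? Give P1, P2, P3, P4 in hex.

ECB decryption: P_i = D(K, C_i).
Only C3 changed, to 0x9A. In ECB, a change in C_i affects only P_i. Decrypting the received ciphertext:
P1: D(K, 0x98) = 0xDE.
P2: D(K, 0x41) = 0x87.
P3: D(K, 0x9A) = 0xE0.
P4: D(K, 0xD7) = 0x1D.
Blocks that differ from the original plaintext: P3.

P1 = 0xDE, P2 = 0x87, P3 = 0xE0, P4 = 0x1D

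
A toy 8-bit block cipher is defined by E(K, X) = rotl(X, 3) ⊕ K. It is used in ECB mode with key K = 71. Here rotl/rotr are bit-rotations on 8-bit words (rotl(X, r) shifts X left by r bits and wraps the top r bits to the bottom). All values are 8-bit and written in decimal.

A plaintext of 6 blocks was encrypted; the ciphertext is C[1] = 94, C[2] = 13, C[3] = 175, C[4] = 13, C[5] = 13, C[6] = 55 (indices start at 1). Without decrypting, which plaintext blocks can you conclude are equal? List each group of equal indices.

P[2] = P[4] = P[5]

ECB encrypts each block independently with the same key, so equal ciphertext blocks imply equal plaintext blocks.
C[2] = C[4] = C[5] = 13, so P[2] = P[4] = P[5].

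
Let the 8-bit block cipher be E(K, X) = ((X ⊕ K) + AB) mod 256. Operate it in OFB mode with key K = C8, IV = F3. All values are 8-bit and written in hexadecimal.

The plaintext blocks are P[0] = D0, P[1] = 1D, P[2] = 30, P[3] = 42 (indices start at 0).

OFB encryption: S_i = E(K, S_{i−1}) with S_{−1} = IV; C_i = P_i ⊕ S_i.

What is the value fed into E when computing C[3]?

C[0]: S = E(K, F3) = E6; D0 ⊕ E6 = 36.
C[1]: S = E(K, E6) = D9; 1D ⊕ D9 = C4.
C[2]: S = E(K, D9) = BC; 30 ⊕ BC = 8C.
C[3]: S = E(K, BC) = 1F; 42 ⊕ 1F = 5D.
So the input to E for block [3] is BC.

BC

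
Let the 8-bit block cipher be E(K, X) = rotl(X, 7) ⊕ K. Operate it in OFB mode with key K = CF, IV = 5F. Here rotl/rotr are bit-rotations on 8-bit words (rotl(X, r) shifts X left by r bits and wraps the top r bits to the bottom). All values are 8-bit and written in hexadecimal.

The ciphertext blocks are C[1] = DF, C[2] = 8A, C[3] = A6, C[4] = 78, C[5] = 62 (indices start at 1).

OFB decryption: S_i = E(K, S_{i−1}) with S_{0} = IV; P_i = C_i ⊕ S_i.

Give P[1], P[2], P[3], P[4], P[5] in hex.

P[1] = BF, P[2] = 75, P[3] = 96, P[4] = AF, P[5] = 46

P[1]: S = E(K, 5F) = 60; DF ⊕ 60 = BF.
P[2]: S = E(K, 60) = FF; 8A ⊕ FF = 75.
P[3]: S = E(K, FF) = 30; A6 ⊕ 30 = 96.
P[4]: S = E(K, 30) = D7; 78 ⊕ D7 = AF.
P[5]: S = E(K, D7) = 24; 62 ⊕ 24 = 46.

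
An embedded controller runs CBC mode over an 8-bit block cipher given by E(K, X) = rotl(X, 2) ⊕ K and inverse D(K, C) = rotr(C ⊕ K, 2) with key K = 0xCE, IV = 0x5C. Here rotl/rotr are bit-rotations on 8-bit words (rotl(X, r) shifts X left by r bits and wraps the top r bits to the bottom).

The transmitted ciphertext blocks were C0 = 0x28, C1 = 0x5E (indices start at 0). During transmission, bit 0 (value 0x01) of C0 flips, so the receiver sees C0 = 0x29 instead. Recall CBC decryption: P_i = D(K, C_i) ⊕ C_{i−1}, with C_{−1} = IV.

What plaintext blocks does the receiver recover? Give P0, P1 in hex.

P0 = 0xA5, P1 = 0x0D

Only C0 changed, to 0x29. In CBC, a change in C_i garbles P_i and flips the same bit in P_{i+1}. Decrypting the received ciphertext:
P0: D(K, 0x29) = 0xF9; 0xF9 ⊕ 0x5C = 0xA5.
P1: D(K, 0x5E) = 0x24; 0x24 ⊕ 0x29 = 0x0D.
Blocks that differ from the original plaintext: P0, P1.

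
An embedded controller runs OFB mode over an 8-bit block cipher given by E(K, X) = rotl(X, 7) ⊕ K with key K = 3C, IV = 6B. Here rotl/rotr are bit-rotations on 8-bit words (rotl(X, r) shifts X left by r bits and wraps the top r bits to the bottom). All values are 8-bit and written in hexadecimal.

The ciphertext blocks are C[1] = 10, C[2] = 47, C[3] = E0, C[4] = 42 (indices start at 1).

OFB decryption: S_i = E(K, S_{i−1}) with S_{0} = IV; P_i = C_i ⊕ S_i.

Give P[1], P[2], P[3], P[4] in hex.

P[1]: S = E(K, 6B) = 89; 10 ⊕ 89 = 99.
P[2]: S = E(K, 89) = F8; 47 ⊕ F8 = BF.
P[3]: S = E(K, F8) = 40; E0 ⊕ 40 = A0.
P[4]: S = E(K, 40) = 1C; 42 ⊕ 1C = 5E.

P[1] = 99, P[2] = BF, P[3] = A0, P[4] = 5E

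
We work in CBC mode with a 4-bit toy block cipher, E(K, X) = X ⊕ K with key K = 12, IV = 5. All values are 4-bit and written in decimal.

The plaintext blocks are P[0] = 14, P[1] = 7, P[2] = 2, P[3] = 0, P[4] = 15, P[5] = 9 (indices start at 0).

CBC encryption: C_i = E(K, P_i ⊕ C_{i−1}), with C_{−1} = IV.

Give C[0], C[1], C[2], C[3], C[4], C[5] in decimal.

C[0]: P[0] ⊕ 5 = 11; E(K, 11) = 7.
C[1]: P[1] ⊕ 7 = 0; E(K, 0) = 12.
C[2]: P[2] ⊕ 12 = 14; E(K, 14) = 2.
C[3]: P[3] ⊕ 2 = 2; E(K, 2) = 14.
C[4]: P[4] ⊕ 14 = 1; E(K, 1) = 13.
C[5]: P[5] ⊕ 13 = 4; E(K, 4) = 8.

C[0] = 7, C[1] = 12, C[2] = 2, C[3] = 14, C[4] = 13, C[5] = 8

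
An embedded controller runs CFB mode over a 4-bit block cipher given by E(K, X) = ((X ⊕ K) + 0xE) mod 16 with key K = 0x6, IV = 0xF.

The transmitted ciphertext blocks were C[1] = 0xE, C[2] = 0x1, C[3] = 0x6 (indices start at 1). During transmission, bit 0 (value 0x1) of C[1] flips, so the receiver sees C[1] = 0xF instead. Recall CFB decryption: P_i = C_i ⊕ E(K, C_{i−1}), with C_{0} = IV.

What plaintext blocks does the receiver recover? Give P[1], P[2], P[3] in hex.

P[1] = 0x8, P[2] = 0x6, P[3] = 0x3

Only C[1] changed, to 0xF. In CFB, a change in C_i flips the same bit in P_i and garbles P_{i+1}. Decrypting the received ciphertext:
P[1]: E(K, 0xF) = 0x7; 0xF ⊕ 0x7 = 0x8.
P[2]: E(K, 0xF) = 0x7; 0x1 ⊕ 0x7 = 0x6.
P[3]: E(K, 0x1) = 0x5; 0x6 ⊕ 0x5 = 0x3.
Blocks that differ from the original plaintext: P[1], P[2].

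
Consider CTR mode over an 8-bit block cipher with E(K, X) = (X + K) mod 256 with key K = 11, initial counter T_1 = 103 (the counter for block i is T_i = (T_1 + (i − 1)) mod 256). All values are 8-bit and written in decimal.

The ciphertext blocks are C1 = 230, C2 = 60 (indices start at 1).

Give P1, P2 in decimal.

CTR decryption: S_i = E(K, T_i) where T_i is the counter for block i; P_i = C_i ⊕ S_i.
P1: T = 103, S = E(K, T) = 114; 230 ⊕ 114 = 148.
P2: T = 104, S = E(K, T) = 115; 60 ⊕ 115 = 79.

P1 = 148, P2 = 79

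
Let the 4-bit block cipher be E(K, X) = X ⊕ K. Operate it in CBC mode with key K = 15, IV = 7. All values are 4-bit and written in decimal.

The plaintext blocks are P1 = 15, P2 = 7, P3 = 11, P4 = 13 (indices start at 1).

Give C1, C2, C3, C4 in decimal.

CBC encryption: C_i = E(K, P_i ⊕ C_{i−1}), with C_{0} = IV.
C1: P1 ⊕ 7 = 8; E(K, 8) = 7.
C2: P2 ⊕ 7 = 0; E(K, 0) = 15.
C3: P3 ⊕ 15 = 4; E(K, 4) = 11.
C4: P4 ⊕ 11 = 6; E(K, 6) = 9.

C1 = 7, C2 = 15, C3 = 11, C4 = 9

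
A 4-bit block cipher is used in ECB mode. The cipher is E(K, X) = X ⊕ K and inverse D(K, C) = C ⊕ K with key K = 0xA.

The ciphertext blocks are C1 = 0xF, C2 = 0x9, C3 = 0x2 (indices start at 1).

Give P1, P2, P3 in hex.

P1 = 0x5, P2 = 0x3, P3 = 0x8

ECB decryption: P_i = D(K, C_i).
P1: D(K, 0xF) = 0x5.
P2: D(K, 0x9) = 0x3.
P3: D(K, 0x2) = 0x8.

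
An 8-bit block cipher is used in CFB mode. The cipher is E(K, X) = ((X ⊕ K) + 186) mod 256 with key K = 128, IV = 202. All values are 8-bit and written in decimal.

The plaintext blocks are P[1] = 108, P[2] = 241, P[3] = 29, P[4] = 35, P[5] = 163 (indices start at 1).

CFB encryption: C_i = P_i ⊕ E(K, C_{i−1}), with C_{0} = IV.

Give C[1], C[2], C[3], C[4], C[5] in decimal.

C[1] = 104, C[2] = 83, C[3] = 144, C[4] = 233, C[5] = 128

C[1]: E(K, 202) = 4; 108 ⊕ 4 = 104.
C[2]: E(K, 104) = 162; 241 ⊕ 162 = 83.
C[3]: E(K, 83) = 141; 29 ⊕ 141 = 144.
C[4]: E(K, 144) = 202; 35 ⊕ 202 = 233.
C[5]: E(K, 233) = 35; 163 ⊕ 35 = 128.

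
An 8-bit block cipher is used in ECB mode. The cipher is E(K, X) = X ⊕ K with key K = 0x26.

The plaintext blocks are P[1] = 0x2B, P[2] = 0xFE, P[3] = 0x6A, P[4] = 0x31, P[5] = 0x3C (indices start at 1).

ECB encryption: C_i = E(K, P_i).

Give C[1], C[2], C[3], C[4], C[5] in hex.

C[1] = 0x0D, C[2] = 0xD8, C[3] = 0x4C, C[4] = 0x17, C[5] = 0x1A

C[1]: E(K, 0x2B) = 0x0D.
C[2]: E(K, 0xFE) = 0xD8.
C[3]: E(K, 0x6A) = 0x4C.
C[4]: E(K, 0x31) = 0x17.
C[5]: E(K, 0x3C) = 0x1A.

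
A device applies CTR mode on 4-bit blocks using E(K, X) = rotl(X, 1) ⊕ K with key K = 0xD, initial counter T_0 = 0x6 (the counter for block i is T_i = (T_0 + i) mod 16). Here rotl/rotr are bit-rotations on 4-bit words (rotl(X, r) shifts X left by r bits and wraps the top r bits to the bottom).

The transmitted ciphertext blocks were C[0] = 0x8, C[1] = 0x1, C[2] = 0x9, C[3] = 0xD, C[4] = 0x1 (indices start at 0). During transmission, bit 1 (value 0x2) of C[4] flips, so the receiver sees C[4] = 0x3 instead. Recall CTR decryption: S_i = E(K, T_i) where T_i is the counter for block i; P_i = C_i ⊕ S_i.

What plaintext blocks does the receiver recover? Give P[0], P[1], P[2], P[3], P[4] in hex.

Only C[4] changed, to 0x3. In CTR, a change in C_i flips the same bit in P_i only; the keystream is unaffected. Decrypting the received ciphertext:
P[0]: T = 0x6, S = E(K, T) = 0x1; 0x8 ⊕ 0x1 = 0x9.
P[1]: T = 0x7, S = E(K, T) = 0x3; 0x1 ⊕ 0x3 = 0x2.
P[2]: T = 0x8, S = E(K, T) = 0xC; 0x9 ⊕ 0xC = 0x5.
P[3]: T = 0x9, S = E(K, T) = 0xE; 0xD ⊕ 0xE = 0x3.
P[4]: T = 0xA, S = E(K, T) = 0x8; 0x3 ⊕ 0x8 = 0xB.
Blocks that differ from the original plaintext: P[4].

P[0] = 0x9, P[1] = 0x2, P[2] = 0x5, P[3] = 0x3, P[4] = 0xB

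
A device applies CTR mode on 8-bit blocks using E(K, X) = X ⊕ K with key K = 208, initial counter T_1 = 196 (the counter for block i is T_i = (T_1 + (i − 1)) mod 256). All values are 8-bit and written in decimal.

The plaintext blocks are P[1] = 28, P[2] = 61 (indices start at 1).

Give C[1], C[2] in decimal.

CTR encryption: S_i = E(K, T_i) where T_i is the counter for block i; C_i = P_i ⊕ S_i.
C[1]: T = 196, S = E(K, T) = 20; 28 ⊕ 20 = 8.
C[2]: T = 197, S = E(K, T) = 21; 61 ⊕ 21 = 40.

C[1] = 8, C[2] = 40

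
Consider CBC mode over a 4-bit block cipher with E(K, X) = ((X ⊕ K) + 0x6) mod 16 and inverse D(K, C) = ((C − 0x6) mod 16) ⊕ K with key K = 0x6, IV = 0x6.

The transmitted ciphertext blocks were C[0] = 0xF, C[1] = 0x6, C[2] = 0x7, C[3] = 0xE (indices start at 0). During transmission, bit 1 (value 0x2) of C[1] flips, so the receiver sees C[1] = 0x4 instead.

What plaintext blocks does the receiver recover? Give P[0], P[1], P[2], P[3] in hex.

P[0] = 0x9, P[1] = 0x7, P[2] = 0x3, P[3] = 0x9

CBC decryption: P_i = D(K, C_i) ⊕ C_{i−1}, with C_{−1} = IV.
Only C[1] changed, to 0x4. In CBC, a change in C_i garbles P_i and flips the same bit in P_{i+1}. Decrypting the received ciphertext:
P[0]: D(K, 0xF) = 0xF; 0xF ⊕ 0x6 = 0x9.
P[1]: D(K, 0x4) = 0x8; 0x8 ⊕ 0xF = 0x7.
P[2]: D(K, 0x7) = 0x7; 0x7 ⊕ 0x4 = 0x3.
P[3]: D(K, 0xE) = 0xE; 0xE ⊕ 0x7 = 0x9.
Blocks that differ from the original plaintext: P[1], P[2].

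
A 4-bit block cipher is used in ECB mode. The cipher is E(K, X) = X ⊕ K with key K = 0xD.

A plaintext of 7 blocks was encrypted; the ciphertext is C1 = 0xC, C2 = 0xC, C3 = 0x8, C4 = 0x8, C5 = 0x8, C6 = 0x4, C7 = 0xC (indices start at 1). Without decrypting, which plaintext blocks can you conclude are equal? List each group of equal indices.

ECB encrypts each block independently with the same key, so equal ciphertext blocks imply equal plaintext blocks.
C1 = C2 = C7 = 0xC, so P1 = P2 = P7.
C3 = C4 = C5 = 0x8, so P3 = P4 = P5.

P1 = P2 = P7; P3 = P4 = P5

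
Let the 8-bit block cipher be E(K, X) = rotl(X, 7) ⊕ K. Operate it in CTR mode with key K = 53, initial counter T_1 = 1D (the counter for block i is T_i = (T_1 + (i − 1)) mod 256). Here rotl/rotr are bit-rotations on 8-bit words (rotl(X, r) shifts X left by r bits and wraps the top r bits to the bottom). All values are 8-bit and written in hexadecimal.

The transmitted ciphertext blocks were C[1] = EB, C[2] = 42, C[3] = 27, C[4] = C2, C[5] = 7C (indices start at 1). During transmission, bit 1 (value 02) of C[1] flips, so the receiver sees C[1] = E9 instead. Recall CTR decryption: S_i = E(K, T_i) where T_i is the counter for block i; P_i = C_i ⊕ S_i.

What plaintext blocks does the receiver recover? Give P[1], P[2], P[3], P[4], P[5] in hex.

Only C[1] changed, to E9. In CTR, a change in C_i flips the same bit in P_i only; the keystream is unaffected. Decrypting the received ciphertext:
P[1]: T = 1D, S = E(K, T) = DD; E9 ⊕ DD = 34.
P[2]: T = 1E, S = E(K, T) = 5C; 42 ⊕ 5C = 1E.
P[3]: T = 1F, S = E(K, T) = DC; 27 ⊕ DC = FB.
P[4]: T = 20, S = E(K, T) = 43; C2 ⊕ 43 = 81.
P[5]: T = 21, S = E(K, T) = C3; 7C ⊕ C3 = BF.
Blocks that differ from the original plaintext: P[1].

P[1] = 34, P[2] = 1E, P[3] = FB, P[4] = 81, P[5] = BF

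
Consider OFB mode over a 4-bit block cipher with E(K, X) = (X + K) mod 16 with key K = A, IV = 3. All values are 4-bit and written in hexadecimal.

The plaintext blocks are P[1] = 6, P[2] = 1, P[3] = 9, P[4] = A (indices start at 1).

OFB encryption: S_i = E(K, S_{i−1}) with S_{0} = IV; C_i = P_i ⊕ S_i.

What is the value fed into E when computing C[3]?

C[1]: S = E(K, 3) = D; 6 ⊕ D = B.
C[2]: S = E(K, D) = 7; 1 ⊕ 7 = 6.
C[3]: S = E(K, 7) = 1; 9 ⊕ 1 = 8.
So the input to E for block [3] is 7.

7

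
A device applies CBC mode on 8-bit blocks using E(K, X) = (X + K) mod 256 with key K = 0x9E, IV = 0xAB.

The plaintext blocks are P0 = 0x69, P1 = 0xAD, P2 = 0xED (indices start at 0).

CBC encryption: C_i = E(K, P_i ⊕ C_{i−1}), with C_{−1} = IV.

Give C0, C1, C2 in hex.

C0 = 0x60, C1 = 0x6B, C2 = 0x24

C0: P0 ⊕ 0xAB = 0xC2; E(K, 0xC2) = 0x60.
C1: P1 ⊕ 0x60 = 0xCD; E(K, 0xCD) = 0x6B.
C2: P2 ⊕ 0x6B = 0x86; E(K, 0x86) = 0x24.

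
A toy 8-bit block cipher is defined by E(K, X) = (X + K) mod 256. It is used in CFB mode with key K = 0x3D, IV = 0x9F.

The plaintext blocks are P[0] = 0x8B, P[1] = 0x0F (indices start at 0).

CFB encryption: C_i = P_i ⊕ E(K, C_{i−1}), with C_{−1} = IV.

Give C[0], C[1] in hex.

C[0]: E(K, 0x9F) = 0xDC; 0x8B ⊕ 0xDC = 0x57.
C[1]: E(K, 0x57) = 0x94; 0x0F ⊕ 0x94 = 0x9B.

C[0] = 0x57, C[1] = 0x9B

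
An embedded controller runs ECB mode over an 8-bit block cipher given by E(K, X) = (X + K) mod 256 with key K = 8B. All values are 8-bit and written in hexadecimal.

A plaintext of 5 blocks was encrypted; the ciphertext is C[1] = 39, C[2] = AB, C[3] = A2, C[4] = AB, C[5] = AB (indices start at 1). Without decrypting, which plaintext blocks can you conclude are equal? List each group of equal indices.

ECB encrypts each block independently with the same key, so equal ciphertext blocks imply equal plaintext blocks.
C[2] = C[4] = C[5] = AB, so P[2] = P[4] = P[5].

P[2] = P[4] = P[5]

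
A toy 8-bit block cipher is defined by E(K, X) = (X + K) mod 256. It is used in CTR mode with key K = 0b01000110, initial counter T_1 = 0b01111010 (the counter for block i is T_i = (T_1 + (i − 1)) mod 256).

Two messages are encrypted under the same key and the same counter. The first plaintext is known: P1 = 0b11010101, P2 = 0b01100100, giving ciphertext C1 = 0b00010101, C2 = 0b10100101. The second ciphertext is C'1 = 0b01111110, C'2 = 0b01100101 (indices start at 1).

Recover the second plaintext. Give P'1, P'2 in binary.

In CTR with a reused counter, both messages share the same keystream S_i, so C_i ⊕ C'_i = P_i ⊕ P'_i and thus P'_i = P_i ⊕ C_i ⊕ C'_i.
P'1: 0b11010101 ⊕ 0b00010101 ⊕ 0b01111110 = 0b10111110.
P'2: 0b01100100 ⊕ 0b10100101 ⊕ 0b01100101 = 0b10100100.

P'1 = 0b10111110, P'2 = 0b10100100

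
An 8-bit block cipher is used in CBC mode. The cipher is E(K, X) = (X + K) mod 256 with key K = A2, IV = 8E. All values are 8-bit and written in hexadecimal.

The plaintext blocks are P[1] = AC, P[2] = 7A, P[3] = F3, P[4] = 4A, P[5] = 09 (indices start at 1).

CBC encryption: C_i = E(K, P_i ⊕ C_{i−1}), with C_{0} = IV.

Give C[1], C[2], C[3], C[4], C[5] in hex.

C[1]: P[1] ⊕ 8E = 22; E(K, 22) = C4.
C[2]: P[2] ⊕ C4 = BE; E(K, BE) = 60.
C[3]: P[3] ⊕ 60 = 93; E(K, 93) = 35.
C[4]: P[4] ⊕ 35 = 7F; E(K, 7F) = 21.
C[5]: P[5] ⊕ 21 = 28; E(K, 28) = CA.

C[1] = C4, C[2] = 60, C[3] = 35, C[4] = 21, C[5] = CA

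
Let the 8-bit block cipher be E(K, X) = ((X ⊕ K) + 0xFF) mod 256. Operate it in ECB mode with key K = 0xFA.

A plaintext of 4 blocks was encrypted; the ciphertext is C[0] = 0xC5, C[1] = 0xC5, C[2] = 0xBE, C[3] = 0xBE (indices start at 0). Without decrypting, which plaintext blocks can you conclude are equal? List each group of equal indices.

ECB encrypts each block independently with the same key, so equal ciphertext blocks imply equal plaintext blocks.
C[0] = C[1] = 0xC5, so P[0] = P[1].
C[2] = C[3] = 0xBE, so P[2] = P[3].

P[0] = P[1]; P[2] = P[3]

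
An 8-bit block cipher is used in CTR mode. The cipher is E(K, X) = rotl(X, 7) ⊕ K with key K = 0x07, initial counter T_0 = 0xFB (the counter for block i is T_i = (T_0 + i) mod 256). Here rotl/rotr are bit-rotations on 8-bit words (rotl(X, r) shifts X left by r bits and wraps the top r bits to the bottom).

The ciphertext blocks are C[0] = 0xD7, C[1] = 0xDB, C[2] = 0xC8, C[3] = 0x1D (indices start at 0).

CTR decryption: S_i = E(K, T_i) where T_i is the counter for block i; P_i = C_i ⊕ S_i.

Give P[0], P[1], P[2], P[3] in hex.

P[0]: T = 0xFB, S = E(K, T) = 0xFA; 0xD7 ⊕ 0xFA = 0x2D.
P[1]: T = 0xFC, S = E(K, T) = 0x79; 0xDB ⊕ 0x79 = 0xA2.
P[2]: T = 0xFD, S = E(K, T) = 0xF9; 0xC8 ⊕ 0xF9 = 0x31.
P[3]: T = 0xFE, S = E(K, T) = 0x78; 0x1D ⊕ 0x78 = 0x65.

P[0] = 0x2D, P[1] = 0xA2, P[2] = 0x31, P[3] = 0x65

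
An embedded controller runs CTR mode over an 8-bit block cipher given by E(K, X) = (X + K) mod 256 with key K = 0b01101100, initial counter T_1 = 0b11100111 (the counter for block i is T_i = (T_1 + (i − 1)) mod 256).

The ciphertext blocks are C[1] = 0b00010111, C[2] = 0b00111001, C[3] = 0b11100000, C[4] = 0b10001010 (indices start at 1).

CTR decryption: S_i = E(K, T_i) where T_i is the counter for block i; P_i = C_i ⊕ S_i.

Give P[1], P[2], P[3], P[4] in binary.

P[1]: T = 0b11100111, S = E(K, T) = 0b01010011; 0b00010111 ⊕ 0b01010011 = 0b01000100.
P[2]: T = 0b11101000, S = E(K, T) = 0b01010100; 0b00111001 ⊕ 0b01010100 = 0b01101101.
P[3]: T = 0b11101001, S = E(K, T) = 0b01010101; 0b11100000 ⊕ 0b01010101 = 0b10110101.
P[4]: T = 0b11101010, S = E(K, T) = 0b01010110; 0b10001010 ⊕ 0b01010110 = 0b11011100.

P[1] = 0b01000100, P[2] = 0b01101101, P[3] = 0b10110101, P[4] = 0b11011100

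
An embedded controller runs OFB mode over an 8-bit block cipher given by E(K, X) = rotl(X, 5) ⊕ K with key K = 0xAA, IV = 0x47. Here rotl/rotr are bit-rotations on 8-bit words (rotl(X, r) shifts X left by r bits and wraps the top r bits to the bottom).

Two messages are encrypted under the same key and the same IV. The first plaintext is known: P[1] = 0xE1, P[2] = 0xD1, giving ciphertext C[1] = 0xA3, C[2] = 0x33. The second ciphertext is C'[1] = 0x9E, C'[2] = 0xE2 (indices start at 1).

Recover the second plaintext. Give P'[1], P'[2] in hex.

In OFB with a reused IV, both messages share the same keystream S_i, so C_i ⊕ C'_i = P_i ⊕ P'_i and thus P'_i = P_i ⊕ C_i ⊕ C'_i.
P'[1]: 0xE1 ⊕ 0xA3 ⊕ 0x9E = 0xDC.
P'[2]: 0xD1 ⊕ 0x33 ⊕ 0xE2 = 0x00.

P'[1] = 0xDC, P'[2] = 0x00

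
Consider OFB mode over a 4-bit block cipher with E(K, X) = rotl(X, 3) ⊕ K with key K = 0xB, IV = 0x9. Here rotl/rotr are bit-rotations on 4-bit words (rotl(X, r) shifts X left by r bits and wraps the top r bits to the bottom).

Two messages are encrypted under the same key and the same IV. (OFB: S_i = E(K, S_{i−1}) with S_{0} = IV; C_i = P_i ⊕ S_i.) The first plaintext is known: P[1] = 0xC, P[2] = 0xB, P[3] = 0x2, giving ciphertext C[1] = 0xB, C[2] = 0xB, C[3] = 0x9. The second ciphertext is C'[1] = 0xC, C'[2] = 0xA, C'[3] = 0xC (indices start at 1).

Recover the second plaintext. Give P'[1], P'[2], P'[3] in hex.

P'[1] = 0xB, P'[2] = 0xA, P'[3] = 0x7

In OFB with a reused IV, both messages share the same keystream S_i, so C_i ⊕ C'_i = P_i ⊕ P'_i and thus P'_i = P_i ⊕ C_i ⊕ C'_i.
P'[1]: 0xC ⊕ 0xB ⊕ 0xC = 0xB.
P'[2]: 0xB ⊕ 0xB ⊕ 0xA = 0xA.
P'[3]: 0x2 ⊕ 0x9 ⊕ 0xC = 0x7.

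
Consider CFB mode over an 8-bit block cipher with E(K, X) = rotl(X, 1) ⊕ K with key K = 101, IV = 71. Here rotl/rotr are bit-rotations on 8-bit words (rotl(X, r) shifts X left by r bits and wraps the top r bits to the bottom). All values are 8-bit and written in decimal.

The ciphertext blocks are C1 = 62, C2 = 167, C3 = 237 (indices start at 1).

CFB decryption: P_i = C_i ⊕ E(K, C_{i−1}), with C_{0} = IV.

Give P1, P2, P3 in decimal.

P1 = 213, P2 = 190, P3 = 199

P1: E(K, 71) = 235; 62 ⊕ 235 = 213.
P2: E(K, 62) = 25; 167 ⊕ 25 = 190.
P3: E(K, 167) = 42; 237 ⊕ 42 = 199.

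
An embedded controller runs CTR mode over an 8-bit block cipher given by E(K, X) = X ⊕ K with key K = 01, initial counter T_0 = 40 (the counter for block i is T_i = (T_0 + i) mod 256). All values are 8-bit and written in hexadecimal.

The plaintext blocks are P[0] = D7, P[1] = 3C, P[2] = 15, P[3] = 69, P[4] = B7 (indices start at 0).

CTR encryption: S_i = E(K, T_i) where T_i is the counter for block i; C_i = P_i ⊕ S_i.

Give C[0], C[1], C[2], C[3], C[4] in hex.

C[0]: T = 40, S = E(K, T) = 41; D7 ⊕ 41 = 96.
C[1]: T = 41, S = E(K, T) = 40; 3C ⊕ 40 = 7C.
C[2]: T = 42, S = E(K, T) = 43; 15 ⊕ 43 = 56.
C[3]: T = 43, S = E(K, T) = 42; 69 ⊕ 42 = 2B.
C[4]: T = 44, S = E(K, T) = 45; B7 ⊕ 45 = F2.

C[0] = 96, C[1] = 7C, C[2] = 56, C[3] = 2B, C[4] = F2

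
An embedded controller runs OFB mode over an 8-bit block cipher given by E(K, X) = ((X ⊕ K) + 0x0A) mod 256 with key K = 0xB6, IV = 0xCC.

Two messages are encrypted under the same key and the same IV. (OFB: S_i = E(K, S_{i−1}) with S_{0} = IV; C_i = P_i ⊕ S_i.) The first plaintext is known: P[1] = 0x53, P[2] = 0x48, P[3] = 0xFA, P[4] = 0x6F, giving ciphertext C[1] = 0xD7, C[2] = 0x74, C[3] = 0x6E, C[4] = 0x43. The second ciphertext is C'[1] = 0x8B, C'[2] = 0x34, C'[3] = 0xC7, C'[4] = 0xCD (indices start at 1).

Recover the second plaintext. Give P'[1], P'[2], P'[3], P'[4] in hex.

P'[1] = 0x0F, P'[2] = 0x08, P'[3] = 0x53, P'[4] = 0xE1

In OFB with a reused IV, both messages share the same keystream S_i, so C_i ⊕ C'_i = P_i ⊕ P'_i and thus P'_i = P_i ⊕ C_i ⊕ C'_i.
P'[1]: 0x53 ⊕ 0xD7 ⊕ 0x8B = 0x0F.
P'[2]: 0x48 ⊕ 0x74 ⊕ 0x34 = 0x08.
P'[3]: 0xFA ⊕ 0x6E ⊕ 0xC7 = 0x53.
P'[4]: 0x6F ⊕ 0x43 ⊕ 0xCD = 0xE1.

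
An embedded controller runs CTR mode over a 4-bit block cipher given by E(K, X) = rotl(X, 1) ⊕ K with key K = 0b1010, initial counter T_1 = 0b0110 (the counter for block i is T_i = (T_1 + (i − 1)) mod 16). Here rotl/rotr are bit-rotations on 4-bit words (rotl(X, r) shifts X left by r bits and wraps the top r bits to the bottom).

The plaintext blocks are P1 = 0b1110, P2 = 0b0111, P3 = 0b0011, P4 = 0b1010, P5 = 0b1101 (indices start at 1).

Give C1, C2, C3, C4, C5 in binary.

CTR encryption: S_i = E(K, T_i) where T_i is the counter for block i; C_i = P_i ⊕ S_i.
C1: T = 0b0110, S = E(K, T) = 0b0110; 0b1110 ⊕ 0b0110 = 0b1000.
C2: T = 0b0111, S = E(K, T) = 0b0100; 0b0111 ⊕ 0b0100 = 0b0011.
C3: T = 0b1000, S = E(K, T) = 0b1011; 0b0011 ⊕ 0b1011 = 0b1000.
C4: T = 0b1001, S = E(K, T) = 0b1001; 0b1010 ⊕ 0b1001 = 0b0011.
C5: T = 0b1010, S = E(K, T) = 0b1111; 0b1101 ⊕ 0b1111 = 0b0010.

C1 = 0b1000, C2 = 0b0011, C3 = 0b1000, C4 = 0b0011, C5 = 0b0010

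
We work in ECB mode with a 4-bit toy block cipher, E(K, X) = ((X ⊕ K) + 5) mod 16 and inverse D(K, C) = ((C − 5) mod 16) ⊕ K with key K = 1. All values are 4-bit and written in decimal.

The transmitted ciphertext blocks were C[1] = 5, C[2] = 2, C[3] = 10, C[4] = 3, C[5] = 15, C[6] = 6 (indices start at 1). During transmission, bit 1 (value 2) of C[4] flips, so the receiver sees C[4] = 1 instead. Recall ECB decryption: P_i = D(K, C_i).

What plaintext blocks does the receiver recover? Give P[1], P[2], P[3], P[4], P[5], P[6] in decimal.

Only C[4] changed, to 1. In ECB, a change in C_i affects only P_i. Decrypting the received ciphertext:
P[1]: D(K, 5) = 1.
P[2]: D(K, 2) = 12.
P[3]: D(K, 10) = 4.
P[4]: D(K, 1) = 13.
P[5]: D(K, 15) = 11.
P[6]: D(K, 6) = 0.
Blocks that differ from the original plaintext: P[4].

P[1] = 1, P[2] = 12, P[3] = 4, P[4] = 13, P[5] = 11, P[6] = 0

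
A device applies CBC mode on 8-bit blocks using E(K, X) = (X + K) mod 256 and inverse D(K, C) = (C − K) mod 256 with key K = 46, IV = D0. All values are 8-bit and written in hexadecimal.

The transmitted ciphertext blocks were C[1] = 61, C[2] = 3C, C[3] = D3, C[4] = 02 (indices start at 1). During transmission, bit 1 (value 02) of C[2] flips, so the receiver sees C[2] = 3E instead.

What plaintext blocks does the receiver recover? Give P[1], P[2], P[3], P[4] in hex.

P[1] = CB, P[2] = 99, P[3] = B3, P[4] = 6F

CBC decryption: P_i = D(K, C_i) ⊕ C_{i−1}, with C_{0} = IV.
Only C[2] changed, to 3E. In CBC, a change in C_i garbles P_i and flips the same bit in P_{i+1}. Decrypting the received ciphertext:
P[1]: D(K, 61) = 1B; 1B ⊕ D0 = CB.
P[2]: D(K, 3E) = F8; F8 ⊕ 61 = 99.
P[3]: D(K, D3) = 8D; 8D ⊕ 3E = B3.
P[4]: D(K, 02) = BC; BC ⊕ D3 = 6F.
Blocks that differ from the original plaintext: P[2], P[3].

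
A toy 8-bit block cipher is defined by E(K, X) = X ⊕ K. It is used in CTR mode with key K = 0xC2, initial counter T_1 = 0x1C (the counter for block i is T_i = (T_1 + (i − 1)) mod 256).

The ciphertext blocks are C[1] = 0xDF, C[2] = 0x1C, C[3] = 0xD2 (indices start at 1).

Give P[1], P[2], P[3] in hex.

CTR decryption: S_i = E(K, T_i) where T_i is the counter for block i; P_i = C_i ⊕ S_i.
P[1]: T = 0x1C, S = E(K, T) = 0xDE; 0xDF ⊕ 0xDE = 0x01.
P[2]: T = 0x1D, S = E(K, T) = 0xDF; 0x1C ⊕ 0xDF = 0xC3.
P[3]: T = 0x1E, S = E(K, T) = 0xDC; 0xD2 ⊕ 0xDC = 0x0E.

P[1] = 0x01, P[2] = 0xC3, P[3] = 0x0E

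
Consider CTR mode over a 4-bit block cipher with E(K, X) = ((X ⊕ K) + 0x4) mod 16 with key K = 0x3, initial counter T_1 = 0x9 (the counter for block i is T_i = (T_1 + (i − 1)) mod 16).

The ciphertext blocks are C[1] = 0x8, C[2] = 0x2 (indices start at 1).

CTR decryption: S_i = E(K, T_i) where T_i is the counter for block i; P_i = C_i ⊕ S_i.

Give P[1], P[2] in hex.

P[1] = 0x6, P[2] = 0xF

P[1]: T = 0x9, S = E(K, T) = 0xE; 0x8 ⊕ 0xE = 0x6.
P[2]: T = 0xA, S = E(K, T) = 0xD; 0x2 ⊕ 0xD = 0xF.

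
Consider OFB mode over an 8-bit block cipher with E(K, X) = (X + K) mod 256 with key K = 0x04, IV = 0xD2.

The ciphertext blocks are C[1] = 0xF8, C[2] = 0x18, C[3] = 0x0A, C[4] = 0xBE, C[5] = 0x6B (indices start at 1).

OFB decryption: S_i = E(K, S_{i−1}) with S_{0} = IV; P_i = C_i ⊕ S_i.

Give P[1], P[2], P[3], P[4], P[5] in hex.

P[1] = 0x2E, P[2] = 0xC2, P[3] = 0xD4, P[4] = 0x5C, P[5] = 0x8D

P[1]: S = E(K, 0xD2) = 0xD6; 0xF8 ⊕ 0xD6 = 0x2E.
P[2]: S = E(K, 0xD6) = 0xDA; 0x18 ⊕ 0xDA = 0xC2.
P[3]: S = E(K, 0xDA) = 0xDE; 0x0A ⊕ 0xDE = 0xD4.
P[4]: S = E(K, 0xDE) = 0xE2; 0xBE ⊕ 0xE2 = 0x5C.
P[5]: S = E(K, 0xE2) = 0xE6; 0x6B ⊕ 0xE6 = 0x8D.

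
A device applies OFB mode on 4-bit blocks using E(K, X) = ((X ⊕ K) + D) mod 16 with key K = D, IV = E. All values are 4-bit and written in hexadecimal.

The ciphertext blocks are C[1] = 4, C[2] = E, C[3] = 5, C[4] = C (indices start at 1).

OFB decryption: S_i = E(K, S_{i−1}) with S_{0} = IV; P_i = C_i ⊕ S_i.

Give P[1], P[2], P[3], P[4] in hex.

P[1] = 4, P[2] = 4, P[3] = 1, P[4] = A

P[1]: S = E(K, E) = 0; 4 ⊕ 0 = 4.
P[2]: S = E(K, 0) = A; E ⊕ A = 4.
P[3]: S = E(K, A) = 4; 5 ⊕ 4 = 1.
P[4]: S = E(K, 4) = 6; C ⊕ 6 = A.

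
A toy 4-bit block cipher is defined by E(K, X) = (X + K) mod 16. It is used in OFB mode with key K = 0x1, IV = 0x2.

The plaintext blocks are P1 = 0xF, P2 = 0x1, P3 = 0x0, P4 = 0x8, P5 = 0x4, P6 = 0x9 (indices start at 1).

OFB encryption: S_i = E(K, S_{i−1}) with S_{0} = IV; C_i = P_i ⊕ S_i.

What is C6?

C1: S = E(K, 0x2) = 0x3; 0xF ⊕ 0x3 = 0xC.
C2: S = E(K, 0x3) = 0x4; 0x1 ⊕ 0x4 = 0x5.
C3: S = E(K, 0x4) = 0x5; 0x0 ⊕ 0x5 = 0x5.
C4: S = E(K, 0x5) = 0x6; 0x8 ⊕ 0x6 = 0xE.
C5: S = E(K, 0x6) = 0x7; 0x4 ⊕ 0x7 = 0x3.
C6: S = E(K, 0x7) = 0x8; 0x9 ⊕ 0x8 = 0x1.

C6 = 0x1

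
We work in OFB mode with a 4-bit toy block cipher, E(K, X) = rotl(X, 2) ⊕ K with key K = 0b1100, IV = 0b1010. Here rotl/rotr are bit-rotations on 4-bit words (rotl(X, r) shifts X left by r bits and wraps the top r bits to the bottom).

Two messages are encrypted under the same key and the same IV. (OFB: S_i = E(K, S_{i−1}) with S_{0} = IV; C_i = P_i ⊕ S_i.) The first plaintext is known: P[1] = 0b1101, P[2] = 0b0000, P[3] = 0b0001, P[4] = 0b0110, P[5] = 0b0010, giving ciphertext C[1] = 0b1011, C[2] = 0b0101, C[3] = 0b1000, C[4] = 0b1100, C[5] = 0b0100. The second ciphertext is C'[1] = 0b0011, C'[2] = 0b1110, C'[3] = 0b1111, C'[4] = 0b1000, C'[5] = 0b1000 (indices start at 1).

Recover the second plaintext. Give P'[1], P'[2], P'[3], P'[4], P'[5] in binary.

P'[1] = 0b0101, P'[2] = 0b1011, P'[3] = 0b0110, P'[4] = 0b0010, P'[5] = 0b1110

In OFB with a reused IV, both messages share the same keystream S_i, so C_i ⊕ C'_i = P_i ⊕ P'_i and thus P'_i = P_i ⊕ C_i ⊕ C'_i.
P'[1]: 0b1101 ⊕ 0b1011 ⊕ 0b0011 = 0b0101.
P'[2]: 0b0000 ⊕ 0b0101 ⊕ 0b1110 = 0b1011.
P'[3]: 0b0001 ⊕ 0b1000 ⊕ 0b1111 = 0b0110.
P'[4]: 0b0110 ⊕ 0b1100 ⊕ 0b1000 = 0b0010.
P'[5]: 0b0010 ⊕ 0b0100 ⊕ 0b1000 = 0b1110.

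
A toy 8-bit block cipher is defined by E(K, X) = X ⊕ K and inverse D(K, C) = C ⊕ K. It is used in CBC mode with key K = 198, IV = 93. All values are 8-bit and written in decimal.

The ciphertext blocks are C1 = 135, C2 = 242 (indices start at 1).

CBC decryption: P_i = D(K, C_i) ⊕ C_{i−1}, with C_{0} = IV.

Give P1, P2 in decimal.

P1: D(K, 135) = 65; 65 ⊕ 93 = 28.
P2: D(K, 242) = 52; 52 ⊕ 135 = 179.

P1 = 28, P2 = 179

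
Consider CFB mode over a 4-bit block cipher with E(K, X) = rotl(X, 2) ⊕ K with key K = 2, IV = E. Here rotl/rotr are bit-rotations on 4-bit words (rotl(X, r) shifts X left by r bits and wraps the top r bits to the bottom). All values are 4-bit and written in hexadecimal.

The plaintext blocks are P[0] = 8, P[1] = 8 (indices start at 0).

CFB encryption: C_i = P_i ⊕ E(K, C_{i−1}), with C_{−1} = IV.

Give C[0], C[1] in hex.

C[0] = 1, C[1] = E

C[0]: E(K, E) = 9; 8 ⊕ 9 = 1.
C[1]: E(K, 1) = 6; 8 ⊕ 6 = E.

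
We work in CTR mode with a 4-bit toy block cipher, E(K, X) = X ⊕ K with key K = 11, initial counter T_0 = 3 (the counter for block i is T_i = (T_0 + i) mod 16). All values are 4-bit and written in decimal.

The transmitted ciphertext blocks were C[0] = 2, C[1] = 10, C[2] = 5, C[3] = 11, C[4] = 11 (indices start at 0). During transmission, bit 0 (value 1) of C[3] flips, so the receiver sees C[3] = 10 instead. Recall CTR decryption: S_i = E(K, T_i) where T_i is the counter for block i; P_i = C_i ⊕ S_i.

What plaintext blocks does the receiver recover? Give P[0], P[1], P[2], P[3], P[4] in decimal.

P[0] = 10, P[1] = 5, P[2] = 11, P[3] = 7, P[4] = 7

Only C[3] changed, to 10. In CTR, a change in C_i flips the same bit in P_i only; the keystream is unaffected. Decrypting the received ciphertext:
P[0]: T = 3, S = E(K, T) = 8; 2 ⊕ 8 = 10.
P[1]: T = 4, S = E(K, T) = 15; 10 ⊕ 15 = 5.
P[2]: T = 5, S = E(K, T) = 14; 5 ⊕ 14 = 11.
P[3]: T = 6, S = E(K, T) = 13; 10 ⊕ 13 = 7.
P[4]: T = 7, S = E(K, T) = 12; 11 ⊕ 12 = 7.
Blocks that differ from the original plaintext: P[3].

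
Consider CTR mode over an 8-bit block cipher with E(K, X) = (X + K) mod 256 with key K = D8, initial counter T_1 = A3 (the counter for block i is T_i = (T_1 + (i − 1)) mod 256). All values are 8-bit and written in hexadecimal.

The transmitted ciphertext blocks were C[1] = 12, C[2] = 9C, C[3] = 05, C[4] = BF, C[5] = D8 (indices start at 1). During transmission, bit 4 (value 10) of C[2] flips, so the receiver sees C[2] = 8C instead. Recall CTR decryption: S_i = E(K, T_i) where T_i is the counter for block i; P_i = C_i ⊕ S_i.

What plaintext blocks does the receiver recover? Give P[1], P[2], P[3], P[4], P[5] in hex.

Only C[2] changed, to 8C. In CTR, a change in C_i flips the same bit in P_i only; the keystream is unaffected. Decrypting the received ciphertext:
P[1]: T = A3, S = E(K, T) = 7B; 12 ⊕ 7B = 69.
P[2]: T = A4, S = E(K, T) = 7C; 8C ⊕ 7C = F0.
P[3]: T = A5, S = E(K, T) = 7D; 05 ⊕ 7D = 78.
P[4]: T = A6, S = E(K, T) = 7E; BF ⊕ 7E = C1.
P[5]: T = A7, S = E(K, T) = 7F; D8 ⊕ 7F = A7.
Blocks that differ from the original plaintext: P[2].

P[1] = 69, P[2] = F0, P[3] = 78, P[4] = C1, P[5] = A7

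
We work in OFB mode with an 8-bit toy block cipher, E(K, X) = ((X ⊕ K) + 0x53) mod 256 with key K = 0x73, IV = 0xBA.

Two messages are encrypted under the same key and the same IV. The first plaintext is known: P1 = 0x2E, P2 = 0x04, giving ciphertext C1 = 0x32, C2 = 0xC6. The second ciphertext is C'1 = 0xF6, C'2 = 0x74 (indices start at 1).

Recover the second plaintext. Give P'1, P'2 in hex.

In OFB with a reused IV, both messages share the same keystream S_i, so C_i ⊕ C'_i = P_i ⊕ P'_i and thus P'_i = P_i ⊕ C_i ⊕ C'_i.
P'1: 0x2E ⊕ 0x32 ⊕ 0xF6 = 0xEA.
P'2: 0x04 ⊕ 0xC6 ⊕ 0x74 = 0xB6.

P'1 = 0xEA, P'2 = 0xB6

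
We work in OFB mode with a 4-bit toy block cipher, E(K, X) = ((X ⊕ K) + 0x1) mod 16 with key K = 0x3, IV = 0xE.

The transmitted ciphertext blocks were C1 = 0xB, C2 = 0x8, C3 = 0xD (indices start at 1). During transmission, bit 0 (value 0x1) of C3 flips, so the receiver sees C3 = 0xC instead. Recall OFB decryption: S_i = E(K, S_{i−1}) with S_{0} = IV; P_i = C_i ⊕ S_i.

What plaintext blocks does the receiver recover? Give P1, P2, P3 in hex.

P1 = 0x5, P2 = 0x6, P3 = 0x2

Only C3 changed, to 0xC. In OFB, a change in C_i flips the same bit in P_i only; the keystream is unaffected. Decrypting the received ciphertext:
P1: S = E(K, 0xE) = 0xE; 0xB ⊕ 0xE = 0x5.
P2: S = E(K, 0xE) = 0xE; 0x8 ⊕ 0xE = 0x6.
P3: S = E(K, 0xE) = 0xE; 0xC ⊕ 0xE = 0x2.
Blocks that differ from the original plaintext: P3.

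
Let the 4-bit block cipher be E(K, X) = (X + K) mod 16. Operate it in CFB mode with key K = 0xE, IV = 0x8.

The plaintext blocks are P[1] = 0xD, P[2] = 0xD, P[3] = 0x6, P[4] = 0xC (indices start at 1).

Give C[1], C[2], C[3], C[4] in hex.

C[1] = 0xB, C[2] = 0x4, C[3] = 0x4, C[4] = 0xE

CFB encryption: C_i = P_i ⊕ E(K, C_{i−1}), with C_{0} = IV.
C[1]: E(K, 0x8) = 0x6; 0xD ⊕ 0x6 = 0xB.
C[2]: E(K, 0xB) = 0x9; 0xD ⊕ 0x9 = 0x4.
C[3]: E(K, 0x4) = 0x2; 0x6 ⊕ 0x2 = 0x4.
C[4]: E(K, 0x4) = 0x2; 0xC ⊕ 0x2 = 0xE.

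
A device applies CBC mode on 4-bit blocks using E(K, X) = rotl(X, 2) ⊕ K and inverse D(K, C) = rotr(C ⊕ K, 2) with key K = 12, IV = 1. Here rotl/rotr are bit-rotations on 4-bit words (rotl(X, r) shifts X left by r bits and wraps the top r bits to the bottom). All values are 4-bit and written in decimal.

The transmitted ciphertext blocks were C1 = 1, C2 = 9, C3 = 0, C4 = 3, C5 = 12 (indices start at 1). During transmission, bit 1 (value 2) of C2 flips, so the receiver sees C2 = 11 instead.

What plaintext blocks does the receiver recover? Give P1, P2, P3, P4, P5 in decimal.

CBC decryption: P_i = D(K, C_i) ⊕ C_{i−1}, with C_{0} = IV.
Only C2 changed, to 11. In CBC, a change in C_i garbles P_i and flips the same bit in P_{i+1}. Decrypting the received ciphertext:
P1: D(K, 1) = 7; 7 ⊕ 1 = 6.
P2: D(K, 11) = 13; 13 ⊕ 1 = 12.
P3: D(K, 0) = 3; 3 ⊕ 11 = 8.
P4: D(K, 3) = 15; 15 ⊕ 0 = 15.
P5: D(K, 12) = 0; 0 ⊕ 3 = 3.
Blocks that differ from the original plaintext: P2, P3.

P1 = 6, P2 = 12, P3 = 8, P4 = 15, P5 = 3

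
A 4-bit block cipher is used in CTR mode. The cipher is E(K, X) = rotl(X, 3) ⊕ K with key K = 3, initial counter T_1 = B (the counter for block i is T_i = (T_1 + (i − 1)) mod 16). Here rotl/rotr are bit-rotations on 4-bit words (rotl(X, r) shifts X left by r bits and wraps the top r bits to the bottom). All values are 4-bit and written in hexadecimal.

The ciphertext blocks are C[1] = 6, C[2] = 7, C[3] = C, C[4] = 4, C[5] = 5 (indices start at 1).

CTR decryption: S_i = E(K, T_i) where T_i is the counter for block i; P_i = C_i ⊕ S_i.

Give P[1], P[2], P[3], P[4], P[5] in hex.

P[1]: T = B, S = E(K, T) = E; 6 ⊕ E = 8.
P[2]: T = C, S = E(K, T) = 5; 7 ⊕ 5 = 2.
P[3]: T = D, S = E(K, T) = D; C ⊕ D = 1.
P[4]: T = E, S = E(K, T) = 4; 4 ⊕ 4 = 0.
P[5]: T = F, S = E(K, T) = C; 5 ⊕ C = 9.

P[1] = 8, P[2] = 2, P[3] = 1, P[4] = 0, P[5] = 9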